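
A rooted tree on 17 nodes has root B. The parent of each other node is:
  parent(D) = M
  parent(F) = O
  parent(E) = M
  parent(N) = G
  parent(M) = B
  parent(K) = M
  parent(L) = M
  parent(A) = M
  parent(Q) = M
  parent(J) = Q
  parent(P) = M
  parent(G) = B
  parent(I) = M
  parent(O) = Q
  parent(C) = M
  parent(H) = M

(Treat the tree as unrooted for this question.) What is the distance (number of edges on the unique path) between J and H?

J - Q - M - H: 3 edges.

3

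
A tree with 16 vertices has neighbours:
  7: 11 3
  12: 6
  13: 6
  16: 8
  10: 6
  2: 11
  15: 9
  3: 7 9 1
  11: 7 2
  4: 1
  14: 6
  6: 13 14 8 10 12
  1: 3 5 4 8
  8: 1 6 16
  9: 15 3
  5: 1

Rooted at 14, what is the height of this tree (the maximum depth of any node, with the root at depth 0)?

7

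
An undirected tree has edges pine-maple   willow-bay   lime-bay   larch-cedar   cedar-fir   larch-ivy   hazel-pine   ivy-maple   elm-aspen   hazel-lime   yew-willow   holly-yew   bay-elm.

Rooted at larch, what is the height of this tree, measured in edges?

9

A deepest node is holly, reached by larch → ivy → maple → pine → hazel → lime → bay → willow → yew → holly.
That path has 9 edges, so the height is 9.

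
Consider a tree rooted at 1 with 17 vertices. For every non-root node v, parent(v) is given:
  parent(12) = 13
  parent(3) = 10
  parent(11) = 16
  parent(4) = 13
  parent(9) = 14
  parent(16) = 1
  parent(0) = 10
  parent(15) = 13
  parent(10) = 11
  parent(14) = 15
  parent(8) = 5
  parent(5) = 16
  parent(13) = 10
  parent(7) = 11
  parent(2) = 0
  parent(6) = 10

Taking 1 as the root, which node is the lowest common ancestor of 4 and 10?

Ancestors of 4 (toward the root): 4, 13, 10, 11, 16, 1.
Ancestors of 10: 10, 11, 16, 1.
The deepest node appearing in both lists is 10.

10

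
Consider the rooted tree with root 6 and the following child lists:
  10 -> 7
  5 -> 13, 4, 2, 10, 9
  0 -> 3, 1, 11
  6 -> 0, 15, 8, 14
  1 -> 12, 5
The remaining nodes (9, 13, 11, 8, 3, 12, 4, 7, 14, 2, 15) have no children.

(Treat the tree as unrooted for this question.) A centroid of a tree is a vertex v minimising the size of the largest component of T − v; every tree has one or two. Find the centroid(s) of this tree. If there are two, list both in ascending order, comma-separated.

Delete 1: the remaining components have sizes 7, 7, 1. Max 7 ≤ 8, so 1 is a centroid.
No neighbour of 1 does as well, so 1 is the unique centroid.

1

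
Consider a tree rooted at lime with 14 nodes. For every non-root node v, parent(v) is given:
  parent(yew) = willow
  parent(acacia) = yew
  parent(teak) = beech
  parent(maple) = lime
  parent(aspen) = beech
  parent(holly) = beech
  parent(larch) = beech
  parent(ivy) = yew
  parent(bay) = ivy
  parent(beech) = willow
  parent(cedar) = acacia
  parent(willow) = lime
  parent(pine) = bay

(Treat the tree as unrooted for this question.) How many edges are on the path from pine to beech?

5

The path is pine - bay - ivy - yew - willow - beech, which has 5 edges.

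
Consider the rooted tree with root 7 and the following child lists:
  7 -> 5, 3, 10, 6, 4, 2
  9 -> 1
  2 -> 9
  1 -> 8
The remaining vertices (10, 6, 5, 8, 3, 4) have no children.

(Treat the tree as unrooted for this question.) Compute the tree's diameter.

A longest path is 8 – 1 – 9 – 2 – 7 – 6, with 5 edges.

5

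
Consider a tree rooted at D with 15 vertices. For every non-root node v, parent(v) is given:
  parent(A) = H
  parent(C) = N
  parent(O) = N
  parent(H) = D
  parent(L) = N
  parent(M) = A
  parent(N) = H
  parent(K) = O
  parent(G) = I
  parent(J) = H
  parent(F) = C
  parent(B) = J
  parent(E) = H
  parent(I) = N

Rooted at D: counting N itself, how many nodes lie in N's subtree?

8

Descendants of N (including itself): N, L, C, I, O, F, G, K. That's 8.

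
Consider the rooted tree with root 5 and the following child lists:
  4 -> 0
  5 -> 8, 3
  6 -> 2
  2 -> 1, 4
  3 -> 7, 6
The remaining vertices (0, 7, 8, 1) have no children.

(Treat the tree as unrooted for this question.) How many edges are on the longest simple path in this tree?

6

Starting from 8, a farthest node is 0 at distance 6.
One longest path: 8 - 5 - 3 - 6 - 2 - 4 - 0.
So the diameter is 6.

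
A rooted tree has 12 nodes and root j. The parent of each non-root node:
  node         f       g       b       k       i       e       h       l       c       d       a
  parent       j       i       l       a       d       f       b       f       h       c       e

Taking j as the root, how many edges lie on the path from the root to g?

8

Climbing from g to the root: g – i – d – c – h – b – l – f – j. That's 8 steps.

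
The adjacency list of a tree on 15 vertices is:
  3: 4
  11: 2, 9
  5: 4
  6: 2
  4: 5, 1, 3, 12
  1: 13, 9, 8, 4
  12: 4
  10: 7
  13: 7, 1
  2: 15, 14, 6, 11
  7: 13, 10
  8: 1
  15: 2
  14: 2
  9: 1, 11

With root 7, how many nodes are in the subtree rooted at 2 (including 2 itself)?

The subtree rooted at 2 contains: 2, 14, 15, 6 — 4 nodes.

4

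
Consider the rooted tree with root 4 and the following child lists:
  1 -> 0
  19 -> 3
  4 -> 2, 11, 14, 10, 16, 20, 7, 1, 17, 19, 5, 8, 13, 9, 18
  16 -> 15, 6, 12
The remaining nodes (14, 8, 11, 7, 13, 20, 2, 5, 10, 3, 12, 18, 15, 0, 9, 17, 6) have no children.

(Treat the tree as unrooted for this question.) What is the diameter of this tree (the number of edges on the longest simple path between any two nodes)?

4

A longest path is 15-16-4-1-0, with 4 edges.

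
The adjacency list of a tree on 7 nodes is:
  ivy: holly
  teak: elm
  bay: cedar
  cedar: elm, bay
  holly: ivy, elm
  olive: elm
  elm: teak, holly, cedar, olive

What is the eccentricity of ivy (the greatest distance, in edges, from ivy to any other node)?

The node farthest from ivy is bay, via ivy–holly–elm–cedar–bay — 4 edges.

4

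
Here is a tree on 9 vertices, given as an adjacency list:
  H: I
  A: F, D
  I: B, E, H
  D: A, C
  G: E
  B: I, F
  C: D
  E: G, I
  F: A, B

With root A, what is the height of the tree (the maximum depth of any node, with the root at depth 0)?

5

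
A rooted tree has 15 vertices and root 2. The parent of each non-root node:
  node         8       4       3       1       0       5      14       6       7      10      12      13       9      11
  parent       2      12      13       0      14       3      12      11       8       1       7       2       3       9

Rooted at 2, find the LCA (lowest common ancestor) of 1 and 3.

Path 1→root: 1 0 14 12 7 8 2; path 3→root: 3 13 2.
First common node: 2.

2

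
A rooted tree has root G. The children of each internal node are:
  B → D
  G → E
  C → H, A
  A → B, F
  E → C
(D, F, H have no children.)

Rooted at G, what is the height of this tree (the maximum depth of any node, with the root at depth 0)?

5

D sits deepest: G-E-C-A-B-D — 5 edges from the root.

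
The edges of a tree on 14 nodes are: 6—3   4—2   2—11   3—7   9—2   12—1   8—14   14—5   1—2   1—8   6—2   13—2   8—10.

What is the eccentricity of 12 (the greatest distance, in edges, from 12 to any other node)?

Distances from 12 peak at 5, attained at 7.
12 – 1 – 2 – 6 – 3 – 7

5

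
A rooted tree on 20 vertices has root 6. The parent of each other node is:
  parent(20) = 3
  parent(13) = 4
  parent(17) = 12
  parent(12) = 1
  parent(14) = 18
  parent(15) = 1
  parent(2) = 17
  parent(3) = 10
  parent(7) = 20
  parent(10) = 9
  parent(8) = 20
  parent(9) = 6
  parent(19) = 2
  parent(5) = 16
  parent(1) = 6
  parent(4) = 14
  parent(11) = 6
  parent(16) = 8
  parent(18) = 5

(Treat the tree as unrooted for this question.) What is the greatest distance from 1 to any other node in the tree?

A farthest node from 1 is 13.
The path 1 – 6 – 9 – 10 – 3 – 20 – 8 – 16 – 5 – 18 – 14 – 4 – 13 has 12 edges.

12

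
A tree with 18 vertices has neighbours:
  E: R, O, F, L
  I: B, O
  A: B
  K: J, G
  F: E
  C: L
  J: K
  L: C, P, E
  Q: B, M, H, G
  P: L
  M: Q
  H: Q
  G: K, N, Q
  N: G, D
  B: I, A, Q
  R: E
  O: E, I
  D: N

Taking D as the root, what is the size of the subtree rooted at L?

The subtree rooted at L contains: L, P, C — 3 nodes.

3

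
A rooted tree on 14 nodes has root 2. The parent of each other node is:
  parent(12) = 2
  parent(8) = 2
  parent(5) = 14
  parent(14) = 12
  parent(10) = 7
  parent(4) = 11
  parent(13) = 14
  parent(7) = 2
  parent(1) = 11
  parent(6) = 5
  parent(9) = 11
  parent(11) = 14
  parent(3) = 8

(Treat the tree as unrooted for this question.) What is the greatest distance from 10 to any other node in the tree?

6

A farthest node from 10 is 6 (1, 4, 9 also at distance 6).
The path 10–7–2–12–14–5–6 has 6 edges.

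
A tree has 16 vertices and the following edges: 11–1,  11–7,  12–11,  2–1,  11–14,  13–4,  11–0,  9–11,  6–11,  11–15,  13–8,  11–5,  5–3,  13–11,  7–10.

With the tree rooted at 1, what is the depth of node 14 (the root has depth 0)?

Climbing from 14 to the root: 14–11–1. That's 2 steps.

2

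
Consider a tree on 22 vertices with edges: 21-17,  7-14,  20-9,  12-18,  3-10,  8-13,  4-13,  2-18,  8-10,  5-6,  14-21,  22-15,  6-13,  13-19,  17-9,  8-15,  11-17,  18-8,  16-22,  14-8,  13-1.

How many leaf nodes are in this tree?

11

Degree-1 nodes: 1, 2, 3, 4, 5, 7, 11, 12, 16, 19, 20 — 11 of them.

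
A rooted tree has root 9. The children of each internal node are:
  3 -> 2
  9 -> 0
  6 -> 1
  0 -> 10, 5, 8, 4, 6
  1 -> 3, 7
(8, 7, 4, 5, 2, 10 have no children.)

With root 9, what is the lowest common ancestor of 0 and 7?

0

0's ancestor chain is 0, 9 and 7's is 7, 1, 6, 0, 9; they first meet at 0.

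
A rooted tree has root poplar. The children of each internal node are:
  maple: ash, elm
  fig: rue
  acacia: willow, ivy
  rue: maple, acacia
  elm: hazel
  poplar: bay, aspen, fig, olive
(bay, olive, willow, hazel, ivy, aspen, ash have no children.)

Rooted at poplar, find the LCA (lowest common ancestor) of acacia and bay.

acacia's ancestor chain is acacia, rue, fig, poplar and bay's is bay, poplar; they first meet at poplar.

poplar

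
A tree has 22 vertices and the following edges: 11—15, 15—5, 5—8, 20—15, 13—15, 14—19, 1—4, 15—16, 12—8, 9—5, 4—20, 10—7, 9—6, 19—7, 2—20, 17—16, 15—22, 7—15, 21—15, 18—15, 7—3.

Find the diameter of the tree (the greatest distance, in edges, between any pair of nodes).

6

Starting from 1, a farthest node is 6 at distance 6.
One longest path: 1–4–20–15–5–9–6.
So the diameter is 6.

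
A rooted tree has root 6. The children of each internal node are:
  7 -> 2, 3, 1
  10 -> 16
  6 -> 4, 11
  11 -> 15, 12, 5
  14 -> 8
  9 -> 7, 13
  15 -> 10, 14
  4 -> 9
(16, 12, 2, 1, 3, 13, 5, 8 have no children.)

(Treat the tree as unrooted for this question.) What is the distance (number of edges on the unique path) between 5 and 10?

3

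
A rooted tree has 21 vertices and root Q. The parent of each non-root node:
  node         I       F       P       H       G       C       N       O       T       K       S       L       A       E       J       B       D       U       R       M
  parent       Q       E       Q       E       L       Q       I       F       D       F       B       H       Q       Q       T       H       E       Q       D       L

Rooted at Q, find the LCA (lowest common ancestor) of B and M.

H

Ancestors of B (toward the root): B, H, E, Q.
Ancestors of M: M, L, H, E, Q.
The deepest node appearing in both lists is H.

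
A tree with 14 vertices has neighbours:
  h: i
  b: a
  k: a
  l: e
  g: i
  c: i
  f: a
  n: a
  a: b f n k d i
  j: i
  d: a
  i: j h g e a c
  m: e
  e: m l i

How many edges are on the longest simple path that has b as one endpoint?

A farthest node from b is l (m also at distance 4).
The path b-a-i-e-l has 4 edges.

4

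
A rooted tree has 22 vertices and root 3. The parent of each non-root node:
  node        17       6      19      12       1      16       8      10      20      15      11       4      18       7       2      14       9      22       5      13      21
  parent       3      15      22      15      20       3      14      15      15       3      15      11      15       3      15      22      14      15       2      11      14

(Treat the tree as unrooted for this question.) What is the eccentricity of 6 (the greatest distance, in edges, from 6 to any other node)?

4

The node farthest from 6 is 9 (8, 21 also at distance 4), via 6 – 15 – 22 – 14 – 9 — 4 edges.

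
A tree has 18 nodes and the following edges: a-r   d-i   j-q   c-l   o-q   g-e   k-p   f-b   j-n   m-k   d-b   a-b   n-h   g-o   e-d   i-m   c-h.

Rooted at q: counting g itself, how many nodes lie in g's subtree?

11

Descendants of g (including itself): g, e, d, b, i, f, a, m, r, k, p. That's 11.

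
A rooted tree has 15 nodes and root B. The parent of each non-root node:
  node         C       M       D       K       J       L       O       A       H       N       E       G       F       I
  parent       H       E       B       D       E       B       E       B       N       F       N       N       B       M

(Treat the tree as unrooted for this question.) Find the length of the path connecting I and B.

I – M – E – N – F – B: 5 edges.

5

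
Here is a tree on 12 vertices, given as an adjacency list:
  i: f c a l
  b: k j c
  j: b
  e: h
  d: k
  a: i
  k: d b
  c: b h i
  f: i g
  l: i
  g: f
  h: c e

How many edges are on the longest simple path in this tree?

Starting from g, a farthest node is d at distance 6.
One longest path: g–f–i–c–b–k–d.
So the diameter is 6.

6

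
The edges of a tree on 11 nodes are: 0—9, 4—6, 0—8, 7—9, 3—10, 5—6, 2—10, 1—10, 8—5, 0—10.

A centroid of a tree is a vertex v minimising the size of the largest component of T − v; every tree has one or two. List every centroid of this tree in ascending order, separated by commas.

Delete 0: the remaining components have sizes 4, 4, 2. Max 4 ≤ 5, so 0 is a centroid.
Every other node leaves some component of size > 5, so the centroid is unique.

0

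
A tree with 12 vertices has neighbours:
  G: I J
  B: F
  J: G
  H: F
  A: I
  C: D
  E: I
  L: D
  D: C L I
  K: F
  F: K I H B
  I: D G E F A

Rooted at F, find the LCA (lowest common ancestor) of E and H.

Path E→root: E I F; path H→root: H F.
First common node: F.

F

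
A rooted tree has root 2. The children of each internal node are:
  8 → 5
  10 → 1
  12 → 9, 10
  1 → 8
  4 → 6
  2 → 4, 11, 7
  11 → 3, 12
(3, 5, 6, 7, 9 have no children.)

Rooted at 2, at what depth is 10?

Climbing from 10 to the root: 10 → 12 → 11 → 2. That's 3 steps.

3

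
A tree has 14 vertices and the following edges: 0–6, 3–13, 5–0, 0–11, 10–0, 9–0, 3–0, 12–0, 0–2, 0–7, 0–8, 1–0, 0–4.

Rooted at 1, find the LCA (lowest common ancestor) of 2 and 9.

Path 2→root: 2 0 1; path 9→root: 9 0 1.
First common node: 0.

0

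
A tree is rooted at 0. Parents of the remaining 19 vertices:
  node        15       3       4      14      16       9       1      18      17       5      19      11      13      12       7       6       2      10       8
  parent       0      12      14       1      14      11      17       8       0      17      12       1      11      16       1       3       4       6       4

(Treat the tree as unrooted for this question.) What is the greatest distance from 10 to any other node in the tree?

A farthest node from 10 is 15.
The path 10–6–3–12–16–14–1–17–0–15 has 9 edges.

9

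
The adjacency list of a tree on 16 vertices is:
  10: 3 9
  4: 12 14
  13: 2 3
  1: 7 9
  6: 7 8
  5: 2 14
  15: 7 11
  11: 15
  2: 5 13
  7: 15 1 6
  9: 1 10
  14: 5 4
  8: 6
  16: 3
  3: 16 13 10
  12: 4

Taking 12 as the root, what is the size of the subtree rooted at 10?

8

10's subtree: {10, 9, 1, 7, 6, 15, 8, 11}, size 8.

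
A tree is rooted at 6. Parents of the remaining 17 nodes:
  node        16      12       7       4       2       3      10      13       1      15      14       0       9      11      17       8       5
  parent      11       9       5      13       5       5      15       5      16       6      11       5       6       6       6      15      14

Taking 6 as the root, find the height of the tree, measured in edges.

5

A deepest node is 4, reached by 6-11-14-5-13-4.
That path has 5 edges, so the height is 5.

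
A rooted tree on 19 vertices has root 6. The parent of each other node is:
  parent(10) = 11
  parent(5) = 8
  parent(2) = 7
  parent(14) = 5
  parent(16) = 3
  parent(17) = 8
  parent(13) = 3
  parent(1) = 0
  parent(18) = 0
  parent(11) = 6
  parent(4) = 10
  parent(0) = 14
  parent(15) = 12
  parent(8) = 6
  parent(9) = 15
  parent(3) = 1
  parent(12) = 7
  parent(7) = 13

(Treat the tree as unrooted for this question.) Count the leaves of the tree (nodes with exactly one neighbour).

The leaves are 2, 4, 9, 16, 17, 18.
That is 6 leaves.

6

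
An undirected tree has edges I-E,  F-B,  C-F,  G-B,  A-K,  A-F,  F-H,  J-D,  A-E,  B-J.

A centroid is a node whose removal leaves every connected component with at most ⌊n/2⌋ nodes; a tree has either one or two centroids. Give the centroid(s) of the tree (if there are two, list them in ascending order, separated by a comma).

F

Removing F splits the tree into components of sizes 4, 4, 1, 1; the largest is 4 ≤ ⌊11/2⌋ = 5.
Every other node leaves some component of size > 5, so the centroid is unique.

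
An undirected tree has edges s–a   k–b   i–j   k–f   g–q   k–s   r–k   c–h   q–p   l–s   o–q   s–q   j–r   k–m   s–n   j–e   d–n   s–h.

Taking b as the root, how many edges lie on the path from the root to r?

2

Climbing from r to the root: r–k–b. That's 2 steps.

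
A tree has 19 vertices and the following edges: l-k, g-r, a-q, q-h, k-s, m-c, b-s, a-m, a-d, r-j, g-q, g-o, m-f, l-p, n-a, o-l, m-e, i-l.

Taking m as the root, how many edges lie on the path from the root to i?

Path from m to i: m → a → q → g → o → l → i, which has 6 edges.

6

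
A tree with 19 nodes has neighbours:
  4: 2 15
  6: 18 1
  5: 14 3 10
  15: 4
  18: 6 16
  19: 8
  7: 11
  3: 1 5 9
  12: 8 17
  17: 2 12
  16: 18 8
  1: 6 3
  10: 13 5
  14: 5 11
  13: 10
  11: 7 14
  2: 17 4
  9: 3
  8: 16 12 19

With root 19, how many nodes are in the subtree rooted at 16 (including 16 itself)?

12

16's subtree: {16, 18, 6, 1, 3, 9, 5, 10, 14, 13, 11, 7}, size 12.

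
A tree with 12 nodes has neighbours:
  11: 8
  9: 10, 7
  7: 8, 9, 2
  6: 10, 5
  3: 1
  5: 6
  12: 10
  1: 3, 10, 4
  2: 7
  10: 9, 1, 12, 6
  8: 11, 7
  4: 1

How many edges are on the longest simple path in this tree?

6

Starting from 11, a farthest node is 4 at distance 6.
One longest path: 11–8–7–9–10–1–4.
So the diameter is 6.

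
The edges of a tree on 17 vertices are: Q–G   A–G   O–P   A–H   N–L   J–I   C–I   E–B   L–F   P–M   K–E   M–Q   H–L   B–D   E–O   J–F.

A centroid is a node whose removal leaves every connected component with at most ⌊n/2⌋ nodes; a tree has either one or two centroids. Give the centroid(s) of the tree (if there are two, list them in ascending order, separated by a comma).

Removing G splits the tree into components of sizes 8, 8; the largest is 8 ≤ ⌊17/2⌋ = 8.
Every other node leaves some component of size > 8, so the centroid is unique.

G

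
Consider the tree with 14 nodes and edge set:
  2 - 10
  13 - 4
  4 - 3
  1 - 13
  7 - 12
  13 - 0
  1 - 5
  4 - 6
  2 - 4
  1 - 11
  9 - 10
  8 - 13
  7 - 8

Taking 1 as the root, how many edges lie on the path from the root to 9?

5

Climbing from 9 to the root: 9 → 10 → 2 → 4 → 13 → 1. That's 5 steps.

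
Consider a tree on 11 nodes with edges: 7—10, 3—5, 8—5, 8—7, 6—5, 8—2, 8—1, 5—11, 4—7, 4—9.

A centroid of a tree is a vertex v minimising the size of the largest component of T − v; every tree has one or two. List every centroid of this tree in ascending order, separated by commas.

Delete 8: the remaining components have sizes 4, 4, 1, 1. Max 4 ≤ 5, so 8 is a centroid.
Every other node leaves some component of size > 5, so the centroid is unique.

8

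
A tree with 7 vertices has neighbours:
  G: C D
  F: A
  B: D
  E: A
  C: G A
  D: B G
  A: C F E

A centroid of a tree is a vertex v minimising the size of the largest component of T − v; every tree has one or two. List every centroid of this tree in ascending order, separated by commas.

Removing C splits the tree into components of sizes 3, 3; the largest is 3 ≤ ⌊7/2⌋ = 3.
No neighbour of C does as well, so C is the unique centroid.

C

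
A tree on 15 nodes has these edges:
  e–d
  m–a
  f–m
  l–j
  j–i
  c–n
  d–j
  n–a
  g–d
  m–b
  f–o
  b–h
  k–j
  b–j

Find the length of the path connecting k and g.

The path is k - j - d - g, which has 3 edges.

3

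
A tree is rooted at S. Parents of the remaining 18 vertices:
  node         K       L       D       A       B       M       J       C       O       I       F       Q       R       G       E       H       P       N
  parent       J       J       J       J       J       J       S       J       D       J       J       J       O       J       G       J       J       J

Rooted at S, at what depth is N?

Path from S to N: S – J – N, which has 2 edges.

2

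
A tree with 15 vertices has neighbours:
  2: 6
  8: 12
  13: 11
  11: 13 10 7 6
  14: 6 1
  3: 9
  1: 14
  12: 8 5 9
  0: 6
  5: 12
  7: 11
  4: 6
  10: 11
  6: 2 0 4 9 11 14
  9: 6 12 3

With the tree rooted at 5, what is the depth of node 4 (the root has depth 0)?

4

5 – 12 – 9 – 6 – 4 — 4 edges.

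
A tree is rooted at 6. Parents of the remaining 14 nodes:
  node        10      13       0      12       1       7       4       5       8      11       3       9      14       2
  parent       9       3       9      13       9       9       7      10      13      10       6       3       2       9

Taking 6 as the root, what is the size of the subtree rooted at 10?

3

The subtree rooted at 10 contains: 10, 5, 11 — 3 nodes.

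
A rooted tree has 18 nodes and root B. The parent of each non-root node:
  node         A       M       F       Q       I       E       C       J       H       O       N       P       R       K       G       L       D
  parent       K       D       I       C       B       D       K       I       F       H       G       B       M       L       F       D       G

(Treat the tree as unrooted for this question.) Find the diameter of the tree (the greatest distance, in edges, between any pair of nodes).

9

BFS from Q reaches P last, at distance 9; BFS from P confirms no node is farther.
Path: Q-C-K-L-D-G-F-I-B-P.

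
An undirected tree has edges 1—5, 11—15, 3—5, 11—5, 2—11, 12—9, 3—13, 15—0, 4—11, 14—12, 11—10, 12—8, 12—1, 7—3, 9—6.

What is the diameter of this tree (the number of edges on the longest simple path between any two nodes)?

BFS from 6 reaches 0 last, at distance 7; BFS from 0 confirms no node is farther.
Path: 6 - 9 - 12 - 1 - 5 - 11 - 15 - 0.

7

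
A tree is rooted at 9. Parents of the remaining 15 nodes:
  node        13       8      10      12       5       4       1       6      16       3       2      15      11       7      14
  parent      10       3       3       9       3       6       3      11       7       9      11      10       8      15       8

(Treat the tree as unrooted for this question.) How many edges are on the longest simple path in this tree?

A longest path is 16–7–15–10–3–8–11–6–4, with 8 edges.

8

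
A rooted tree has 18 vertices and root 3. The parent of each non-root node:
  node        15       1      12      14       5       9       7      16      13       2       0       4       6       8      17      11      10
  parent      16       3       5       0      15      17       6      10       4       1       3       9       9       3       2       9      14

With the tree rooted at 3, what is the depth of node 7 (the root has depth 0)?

3 → 1 → 2 → 17 → 9 → 6 → 7 — 6 edges.

6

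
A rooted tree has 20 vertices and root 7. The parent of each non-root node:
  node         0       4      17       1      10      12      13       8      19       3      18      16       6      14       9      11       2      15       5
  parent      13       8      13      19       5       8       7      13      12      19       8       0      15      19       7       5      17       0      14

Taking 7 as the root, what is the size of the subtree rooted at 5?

3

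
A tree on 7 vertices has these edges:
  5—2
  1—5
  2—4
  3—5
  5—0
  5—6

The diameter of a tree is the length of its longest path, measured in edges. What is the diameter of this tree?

Starting from 4, a farthest node is 6 at distance 3.
One longest path: 4 - 2 - 5 - 6.
So the diameter is 3.

3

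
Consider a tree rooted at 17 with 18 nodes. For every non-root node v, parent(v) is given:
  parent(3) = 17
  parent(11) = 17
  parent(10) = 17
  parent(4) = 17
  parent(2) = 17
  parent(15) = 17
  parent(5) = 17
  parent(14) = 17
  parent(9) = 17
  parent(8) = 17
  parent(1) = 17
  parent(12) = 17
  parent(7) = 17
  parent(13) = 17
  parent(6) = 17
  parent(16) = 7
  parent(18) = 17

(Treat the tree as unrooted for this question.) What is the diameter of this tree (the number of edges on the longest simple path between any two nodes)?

3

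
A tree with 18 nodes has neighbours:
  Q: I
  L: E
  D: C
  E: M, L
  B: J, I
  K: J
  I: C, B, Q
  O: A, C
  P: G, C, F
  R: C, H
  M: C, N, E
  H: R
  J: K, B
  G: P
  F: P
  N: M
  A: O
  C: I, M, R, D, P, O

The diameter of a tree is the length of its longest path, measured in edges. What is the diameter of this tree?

A longest path is K – J – B – I – C – M – E – L, with 7 edges.

7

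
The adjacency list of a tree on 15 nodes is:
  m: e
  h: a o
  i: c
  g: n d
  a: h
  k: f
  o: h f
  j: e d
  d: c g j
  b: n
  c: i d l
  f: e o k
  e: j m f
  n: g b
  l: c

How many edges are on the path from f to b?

6

Walking from f: f–e–j–d–g–n–b. Length 6.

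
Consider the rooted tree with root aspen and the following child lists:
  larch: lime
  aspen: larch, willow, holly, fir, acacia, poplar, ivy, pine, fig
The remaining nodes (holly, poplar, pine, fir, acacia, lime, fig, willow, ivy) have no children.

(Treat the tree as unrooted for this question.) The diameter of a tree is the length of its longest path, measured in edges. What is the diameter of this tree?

3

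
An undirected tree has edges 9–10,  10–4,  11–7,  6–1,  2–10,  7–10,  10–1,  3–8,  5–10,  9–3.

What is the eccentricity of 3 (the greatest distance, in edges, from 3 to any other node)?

A farthest node from 3 is 11 (6 also at distance 4).
The path 3–9–10–7–11 has 4 edges.

4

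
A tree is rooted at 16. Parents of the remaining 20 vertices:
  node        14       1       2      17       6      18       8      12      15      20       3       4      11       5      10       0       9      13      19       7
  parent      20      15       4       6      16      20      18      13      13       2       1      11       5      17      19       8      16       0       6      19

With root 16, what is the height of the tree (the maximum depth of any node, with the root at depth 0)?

14

The longest root-to-leaf path is 16 → 6 → 17 → 5 → 11 → 4 → 2 → 20 → 18 → 8 → 0 → 13 → 15 → 1 → 3 (14 edges).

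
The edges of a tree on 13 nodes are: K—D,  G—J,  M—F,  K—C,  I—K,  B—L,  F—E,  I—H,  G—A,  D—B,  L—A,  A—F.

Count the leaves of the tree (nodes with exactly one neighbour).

The leaves are C, E, H, J, M.
That is 5 leaves.

5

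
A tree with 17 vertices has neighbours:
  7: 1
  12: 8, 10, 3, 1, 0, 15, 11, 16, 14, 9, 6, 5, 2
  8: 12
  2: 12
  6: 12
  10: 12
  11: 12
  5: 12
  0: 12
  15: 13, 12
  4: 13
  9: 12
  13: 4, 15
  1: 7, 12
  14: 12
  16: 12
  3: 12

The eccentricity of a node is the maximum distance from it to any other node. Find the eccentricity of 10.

4

Distances from 10 peak at 4, attained at 4.
10 – 12 – 15 – 13 – 4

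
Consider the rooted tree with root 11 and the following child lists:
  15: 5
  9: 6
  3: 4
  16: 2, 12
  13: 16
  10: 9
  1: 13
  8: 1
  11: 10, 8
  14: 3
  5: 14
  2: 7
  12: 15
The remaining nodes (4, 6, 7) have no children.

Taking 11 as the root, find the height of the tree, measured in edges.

The longest root-to-leaf path is 11–8–1–13–16–12–15–5–14–3–4 (10 edges).

10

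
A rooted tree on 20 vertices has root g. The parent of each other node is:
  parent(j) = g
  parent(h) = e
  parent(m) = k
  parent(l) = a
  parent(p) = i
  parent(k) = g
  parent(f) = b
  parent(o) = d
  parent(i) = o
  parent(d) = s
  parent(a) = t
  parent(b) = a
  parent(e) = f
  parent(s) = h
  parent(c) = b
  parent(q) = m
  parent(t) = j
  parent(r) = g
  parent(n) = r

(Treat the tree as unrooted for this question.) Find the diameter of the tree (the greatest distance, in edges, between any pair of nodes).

BFS from p reaches q last, at distance 15; BFS from q confirms no node is farther.
Path: p – i – o – d – s – h – e – f – b – a – t – j – g – k – m – q.

15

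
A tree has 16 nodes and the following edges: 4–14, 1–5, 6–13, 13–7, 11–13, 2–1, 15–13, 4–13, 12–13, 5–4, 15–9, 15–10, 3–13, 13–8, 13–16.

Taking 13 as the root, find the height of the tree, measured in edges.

4

The longest root-to-leaf path is 13-4-5-1-2 (4 edges).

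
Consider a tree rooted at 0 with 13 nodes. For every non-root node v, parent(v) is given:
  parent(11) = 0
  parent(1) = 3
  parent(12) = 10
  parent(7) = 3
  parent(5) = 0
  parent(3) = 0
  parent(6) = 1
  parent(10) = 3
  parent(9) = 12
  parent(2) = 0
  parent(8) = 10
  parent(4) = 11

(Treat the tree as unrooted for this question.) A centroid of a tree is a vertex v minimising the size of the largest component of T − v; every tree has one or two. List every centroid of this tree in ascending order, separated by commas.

3

Removing 3 splits the tree into components of sizes 5, 4, 2, 1; the largest is 5 ≤ ⌊13/2⌋ = 6.
No neighbour of 3 does as well, so 3 is the unique centroid.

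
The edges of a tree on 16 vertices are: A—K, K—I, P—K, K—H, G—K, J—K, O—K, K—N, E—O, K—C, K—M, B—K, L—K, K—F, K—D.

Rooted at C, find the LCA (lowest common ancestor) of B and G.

Path B→root: B K C; path G→root: G K C.
First common node: K.

K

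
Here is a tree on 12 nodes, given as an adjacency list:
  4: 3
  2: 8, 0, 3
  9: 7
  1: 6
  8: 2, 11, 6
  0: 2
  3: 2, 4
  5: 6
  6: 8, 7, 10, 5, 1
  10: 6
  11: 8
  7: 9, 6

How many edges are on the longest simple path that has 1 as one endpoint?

A farthest node from 1 is 4.
The path 1–6–8–2–3–4 has 5 edges.

5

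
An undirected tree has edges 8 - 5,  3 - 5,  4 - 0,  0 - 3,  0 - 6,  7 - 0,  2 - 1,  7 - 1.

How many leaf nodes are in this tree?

The leaves are 2, 4, 6, 8.
That is 4 leaves.

4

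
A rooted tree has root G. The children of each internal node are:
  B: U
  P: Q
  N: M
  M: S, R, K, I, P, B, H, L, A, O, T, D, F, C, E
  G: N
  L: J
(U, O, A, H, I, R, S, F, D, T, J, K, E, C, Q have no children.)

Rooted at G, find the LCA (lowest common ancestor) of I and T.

M

I's ancestor chain is I, M, N, G and T's is T, M, N, G; they first meet at M.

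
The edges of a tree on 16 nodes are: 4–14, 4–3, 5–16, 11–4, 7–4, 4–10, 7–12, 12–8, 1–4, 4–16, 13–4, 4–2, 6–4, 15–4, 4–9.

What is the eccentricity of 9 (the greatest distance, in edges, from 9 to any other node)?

4

Distances from 9 peak at 4, attained at 8.
9-4-7-12-8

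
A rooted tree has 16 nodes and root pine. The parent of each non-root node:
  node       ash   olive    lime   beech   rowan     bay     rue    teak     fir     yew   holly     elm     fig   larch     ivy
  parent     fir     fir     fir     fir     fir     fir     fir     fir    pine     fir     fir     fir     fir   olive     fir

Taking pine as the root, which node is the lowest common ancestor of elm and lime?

fir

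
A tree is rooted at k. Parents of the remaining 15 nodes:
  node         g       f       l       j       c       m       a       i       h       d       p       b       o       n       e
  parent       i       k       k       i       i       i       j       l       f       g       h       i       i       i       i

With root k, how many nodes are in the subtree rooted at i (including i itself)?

Descendants of i (including itself): i, j, e, g, c, m, b, n, o, a, d. That's 11.

11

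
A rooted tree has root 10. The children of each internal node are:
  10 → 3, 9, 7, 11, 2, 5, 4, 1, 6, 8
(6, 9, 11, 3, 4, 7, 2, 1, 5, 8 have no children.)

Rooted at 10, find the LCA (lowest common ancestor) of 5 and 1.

10

Path 5→root: 5 10; path 1→root: 1 10.
First common node: 10.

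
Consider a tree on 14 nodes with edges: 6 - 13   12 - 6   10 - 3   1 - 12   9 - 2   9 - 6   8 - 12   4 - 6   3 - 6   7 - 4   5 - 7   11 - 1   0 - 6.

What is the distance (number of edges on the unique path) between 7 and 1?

4

7 - 4 - 6 - 12 - 1: 4 edges.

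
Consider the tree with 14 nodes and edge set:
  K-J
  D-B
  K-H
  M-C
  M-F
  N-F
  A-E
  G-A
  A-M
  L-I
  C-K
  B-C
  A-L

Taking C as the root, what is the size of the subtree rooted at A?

A's subtree: {A, G, L, E, I}, size 5.

5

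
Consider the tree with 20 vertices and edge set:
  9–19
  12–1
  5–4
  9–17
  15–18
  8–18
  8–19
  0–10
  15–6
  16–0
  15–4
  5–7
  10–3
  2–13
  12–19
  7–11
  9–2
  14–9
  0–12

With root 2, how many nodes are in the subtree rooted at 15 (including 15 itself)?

6

The subtree rooted at 15 contains: 15, 6, 4, 5, 7, 11 — 6 nodes.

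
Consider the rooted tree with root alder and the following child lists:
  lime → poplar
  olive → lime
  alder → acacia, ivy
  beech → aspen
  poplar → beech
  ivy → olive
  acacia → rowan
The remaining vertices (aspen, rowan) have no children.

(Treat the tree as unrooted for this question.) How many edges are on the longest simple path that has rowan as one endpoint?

A farthest node from rowan is aspen.
The path rowan–acacia–alder–ivy–olive–lime–poplar–beech–aspen has 8 edges.

8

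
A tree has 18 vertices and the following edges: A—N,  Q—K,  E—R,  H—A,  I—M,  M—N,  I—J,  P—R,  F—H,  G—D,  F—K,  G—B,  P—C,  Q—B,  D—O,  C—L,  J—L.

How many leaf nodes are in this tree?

2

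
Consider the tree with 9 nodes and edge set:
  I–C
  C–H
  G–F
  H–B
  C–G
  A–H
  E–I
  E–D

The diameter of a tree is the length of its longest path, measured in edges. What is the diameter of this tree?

Starting from D, a farthest node is A at distance 5.
One longest path: D – E – I – C – H – A.
So the diameter is 5.

5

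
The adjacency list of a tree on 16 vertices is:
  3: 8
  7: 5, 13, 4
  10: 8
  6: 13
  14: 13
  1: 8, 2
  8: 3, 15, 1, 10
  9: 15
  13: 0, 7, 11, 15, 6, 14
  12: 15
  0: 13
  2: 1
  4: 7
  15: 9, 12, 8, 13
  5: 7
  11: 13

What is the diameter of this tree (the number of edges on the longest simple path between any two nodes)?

6

BFS from 2 reaches 5 last, at distance 6; BFS from 5 confirms no node is farther.
Path: 2 - 1 - 8 - 15 - 13 - 7 - 5.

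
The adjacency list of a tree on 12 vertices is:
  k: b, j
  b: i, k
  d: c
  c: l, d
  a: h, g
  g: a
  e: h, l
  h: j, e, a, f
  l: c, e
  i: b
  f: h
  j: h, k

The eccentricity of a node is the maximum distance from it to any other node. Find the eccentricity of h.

Distances from h peak at 4, attained at i (d also at distance 4).
h-j-k-b-i

4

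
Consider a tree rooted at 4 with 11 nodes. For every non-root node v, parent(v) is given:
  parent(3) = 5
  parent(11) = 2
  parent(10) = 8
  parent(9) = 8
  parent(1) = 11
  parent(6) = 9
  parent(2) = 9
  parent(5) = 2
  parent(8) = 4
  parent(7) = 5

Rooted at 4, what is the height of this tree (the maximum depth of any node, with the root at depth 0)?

A deepest node is 1, reached by 4-8-9-2-11-1.
That path has 5 edges, so the height is 5.

5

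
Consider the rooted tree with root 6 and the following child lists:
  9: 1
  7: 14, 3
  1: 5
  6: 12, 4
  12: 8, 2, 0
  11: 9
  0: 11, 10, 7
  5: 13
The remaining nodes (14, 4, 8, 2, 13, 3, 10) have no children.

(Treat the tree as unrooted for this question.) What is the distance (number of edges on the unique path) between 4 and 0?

4–6–12–0: 3 edges.

3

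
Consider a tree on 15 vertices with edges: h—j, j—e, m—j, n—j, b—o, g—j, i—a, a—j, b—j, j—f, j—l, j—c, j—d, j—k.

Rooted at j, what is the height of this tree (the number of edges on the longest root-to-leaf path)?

A deepest node is o, reached by j-b-o.
That path has 2 edges, so the height is 2.

2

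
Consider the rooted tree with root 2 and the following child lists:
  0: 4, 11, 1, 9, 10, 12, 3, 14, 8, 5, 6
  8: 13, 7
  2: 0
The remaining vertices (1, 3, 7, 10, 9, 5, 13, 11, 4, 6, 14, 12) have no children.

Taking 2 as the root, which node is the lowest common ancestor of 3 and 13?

0

Ancestors of 3 (toward the root): 3, 0, 2.
Ancestors of 13: 13, 8, 0, 2.
The deepest node appearing in both lists is 0.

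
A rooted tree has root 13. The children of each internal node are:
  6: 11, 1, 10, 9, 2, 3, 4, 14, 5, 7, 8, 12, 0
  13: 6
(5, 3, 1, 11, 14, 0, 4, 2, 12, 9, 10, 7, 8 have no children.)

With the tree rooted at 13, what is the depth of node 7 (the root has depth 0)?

Path from 13 to 7: 13–6–7, which has 2 edges.

2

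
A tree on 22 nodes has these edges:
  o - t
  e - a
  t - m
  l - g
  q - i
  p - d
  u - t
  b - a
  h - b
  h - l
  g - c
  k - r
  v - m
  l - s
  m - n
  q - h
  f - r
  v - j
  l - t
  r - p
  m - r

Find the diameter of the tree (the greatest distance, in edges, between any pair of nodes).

A longest path is e–a–b–h–l–t–m–r–p–d, with 9 edges.

9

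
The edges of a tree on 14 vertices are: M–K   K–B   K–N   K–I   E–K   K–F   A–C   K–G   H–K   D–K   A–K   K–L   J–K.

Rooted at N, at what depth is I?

Path from N to I: N → K → I, which has 2 edges.

2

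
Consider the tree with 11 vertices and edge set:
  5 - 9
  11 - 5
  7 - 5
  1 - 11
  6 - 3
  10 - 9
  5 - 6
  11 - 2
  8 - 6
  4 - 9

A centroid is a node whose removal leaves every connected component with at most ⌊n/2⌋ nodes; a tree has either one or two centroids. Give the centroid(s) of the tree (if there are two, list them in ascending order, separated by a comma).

5

Removing 5 splits the tree into components of sizes 3, 3, 3, 1; the largest is 3 ≤ ⌊11/2⌋ = 5.
No neighbour of 5 does as well, so 5 is the unique centroid.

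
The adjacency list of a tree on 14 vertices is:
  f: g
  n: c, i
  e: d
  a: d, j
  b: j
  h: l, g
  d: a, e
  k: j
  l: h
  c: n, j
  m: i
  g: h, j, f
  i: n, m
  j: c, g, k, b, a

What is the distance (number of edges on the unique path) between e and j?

3

The path is e – d – a – j, which has 3 edges.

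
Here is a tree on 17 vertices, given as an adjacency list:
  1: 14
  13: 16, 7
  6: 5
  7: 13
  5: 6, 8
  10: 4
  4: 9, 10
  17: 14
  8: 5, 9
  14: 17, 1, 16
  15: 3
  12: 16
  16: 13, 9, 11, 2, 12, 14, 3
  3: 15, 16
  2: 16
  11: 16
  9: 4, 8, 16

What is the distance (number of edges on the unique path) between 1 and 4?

4

The path is 1–14–16–9–4, which has 4 edges.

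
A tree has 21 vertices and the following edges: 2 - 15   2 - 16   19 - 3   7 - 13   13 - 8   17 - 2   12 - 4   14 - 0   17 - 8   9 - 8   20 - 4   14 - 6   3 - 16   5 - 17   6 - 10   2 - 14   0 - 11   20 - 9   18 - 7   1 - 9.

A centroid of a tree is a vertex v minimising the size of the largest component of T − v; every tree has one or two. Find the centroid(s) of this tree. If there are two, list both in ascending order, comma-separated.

If 17 is removed the pieces have sizes 10, 9, 1, all ≤ ⌊21/2⌋ = 10.
Every other node leaves some component of size > 10, so the centroid is unique.

17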